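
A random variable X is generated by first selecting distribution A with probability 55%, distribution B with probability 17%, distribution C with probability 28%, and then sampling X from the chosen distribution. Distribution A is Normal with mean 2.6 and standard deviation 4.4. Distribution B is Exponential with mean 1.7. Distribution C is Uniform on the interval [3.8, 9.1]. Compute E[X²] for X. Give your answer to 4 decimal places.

27.6527

For each component E[X²] = Var + (mean)², giving A: 26.12; B: 5.78; C: 43.9433.
Overall E[X²] = 0.55·26.12 + 0.17·5.78 + 0.28·43.9433 = 27.6527.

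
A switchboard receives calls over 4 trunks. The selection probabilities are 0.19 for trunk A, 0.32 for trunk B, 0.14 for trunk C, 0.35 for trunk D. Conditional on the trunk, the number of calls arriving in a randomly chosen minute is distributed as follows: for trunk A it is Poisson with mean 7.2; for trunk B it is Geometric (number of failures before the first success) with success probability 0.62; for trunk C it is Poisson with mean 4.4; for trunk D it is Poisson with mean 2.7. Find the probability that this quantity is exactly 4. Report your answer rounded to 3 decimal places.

Conditional on each trunk, P(X = 4): A: 0.0835985; B: 0.0129278; C: 0.191736; D: 0.148816.
By total probability, P(X = 4) = 0.19·0.0835985 + 0.32·0.0129278 + 0.14·0.191736 + 0.35·0.148816 = 0.0989492.

0.099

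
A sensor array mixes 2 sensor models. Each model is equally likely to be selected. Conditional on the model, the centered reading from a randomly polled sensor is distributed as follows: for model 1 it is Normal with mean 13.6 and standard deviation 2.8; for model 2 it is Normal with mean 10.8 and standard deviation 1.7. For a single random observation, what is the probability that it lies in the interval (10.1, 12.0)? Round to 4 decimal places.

0.2989

Conditional on each model, P(10.1 < X < 12.0): 1: 0.178205; 2: 0.419613.
By total probability, P(10.1 < X < 12.0) = 0.5·0.178205 + 0.5·0.419613 = 0.298909.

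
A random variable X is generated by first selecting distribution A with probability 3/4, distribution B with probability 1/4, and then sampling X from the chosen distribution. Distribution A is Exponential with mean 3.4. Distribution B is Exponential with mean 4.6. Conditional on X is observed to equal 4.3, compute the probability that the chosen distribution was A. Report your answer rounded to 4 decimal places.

Likelihoods f(4.3 | ·): A: 0.083036; B: 0.0853633.
Posterior ∝ prior × likelihood. Numerator for A: 0.75·0.083036 = 0.062277.
Normalizing constant: 0.75·0.083036 + 0.25·0.0853633 = 0.0836178.
P(A | observation) = 0.062277 / 0.0836178 = 0.744781.

0.7448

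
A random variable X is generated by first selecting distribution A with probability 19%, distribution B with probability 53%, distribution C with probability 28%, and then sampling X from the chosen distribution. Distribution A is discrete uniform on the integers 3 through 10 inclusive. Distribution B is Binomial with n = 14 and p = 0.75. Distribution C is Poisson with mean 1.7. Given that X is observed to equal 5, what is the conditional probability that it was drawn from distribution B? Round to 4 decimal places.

Likelihoods P(X=5 | ·): A: 0.125; B: 0.0018123; C: 0.0216154.
Posterior ∝ prior × likelihood. Numerator for B: 0.53·0.0018123 = 0.00096052.
Normalizing constant: 0.19·0.125 + 0.53·0.0018123 + 0.28·0.0216154 = 0.0307628.
P(B | observation) = 0.00096052 / 0.0307628 = 0.0312234.

0.0312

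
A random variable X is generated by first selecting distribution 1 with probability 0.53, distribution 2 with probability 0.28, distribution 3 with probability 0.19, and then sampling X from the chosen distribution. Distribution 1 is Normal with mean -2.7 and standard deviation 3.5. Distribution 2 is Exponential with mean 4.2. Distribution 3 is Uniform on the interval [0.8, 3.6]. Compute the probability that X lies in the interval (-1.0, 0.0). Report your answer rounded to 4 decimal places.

Conditional on each component, P(-1.0 < X < 0.0): 1: 0.0933584; 2: 0; 3: 0.
By total probability, P(-1.0 < X < 0.0) = 0.53·0.0933584 + 0.28·0 + 0.19·0 = 0.04948.

0.0495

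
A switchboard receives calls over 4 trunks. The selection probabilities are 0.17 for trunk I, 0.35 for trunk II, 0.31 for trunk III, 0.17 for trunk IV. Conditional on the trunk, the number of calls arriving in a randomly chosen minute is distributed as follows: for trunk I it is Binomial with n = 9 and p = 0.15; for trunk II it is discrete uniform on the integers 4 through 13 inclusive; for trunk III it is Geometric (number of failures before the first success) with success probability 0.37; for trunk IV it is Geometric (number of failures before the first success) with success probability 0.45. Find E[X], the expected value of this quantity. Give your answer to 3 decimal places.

3.940

Component means — I: 1.35; II: 8.5; III: 1.7027; IV: 1.22222.
E[X] = 0.17·1.35 + 0.35·8.5 + 0.31·1.7027 + 0.17·1.22222 = 3.94012.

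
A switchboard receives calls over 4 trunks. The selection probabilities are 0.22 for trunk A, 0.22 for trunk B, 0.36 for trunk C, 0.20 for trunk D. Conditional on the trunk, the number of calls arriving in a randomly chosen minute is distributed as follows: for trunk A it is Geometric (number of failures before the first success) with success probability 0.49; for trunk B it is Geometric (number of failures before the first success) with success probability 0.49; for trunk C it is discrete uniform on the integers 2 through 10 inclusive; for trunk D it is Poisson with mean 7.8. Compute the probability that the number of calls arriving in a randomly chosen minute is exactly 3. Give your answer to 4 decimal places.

0.0751

Conditional on each trunk, P(X = 3): A: 0.064999; B: 0.064999; C: 0.111111; D: 0.0324068.
By total probability, P(X = 3) = 0.22·0.064999 + 0.22·0.064999 + 0.36·0.111111 + 0.2·0.0324068 = 0.0750809.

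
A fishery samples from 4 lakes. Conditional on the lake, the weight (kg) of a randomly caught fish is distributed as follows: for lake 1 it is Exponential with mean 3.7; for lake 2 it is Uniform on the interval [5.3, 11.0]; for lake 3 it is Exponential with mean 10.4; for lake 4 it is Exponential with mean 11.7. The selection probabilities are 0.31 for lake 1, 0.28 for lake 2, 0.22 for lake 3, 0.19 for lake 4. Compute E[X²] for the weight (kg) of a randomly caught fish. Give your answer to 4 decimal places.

127.4528

For each component E[X²] = Var + (mean)², giving 1: 27.38; 2: 69.13; 3: 216.32; 4: 273.78.
Overall E[X²] = 0.31·27.38 + 0.28·69.13 + 0.22·216.32 + 0.19·273.78 = 127.453.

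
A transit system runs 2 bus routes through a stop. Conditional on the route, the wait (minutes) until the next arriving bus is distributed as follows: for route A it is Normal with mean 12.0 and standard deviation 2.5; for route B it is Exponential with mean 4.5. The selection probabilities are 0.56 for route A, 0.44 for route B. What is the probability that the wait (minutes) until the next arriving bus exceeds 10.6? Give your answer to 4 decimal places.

0.4406

Conditional on each route, P(X > 10.6): A: 0.71226; B: 0.0948408.
By total probability, P(X > 10.6) = 0.56·0.71226 + 0.44·0.0948408 = 0.440596.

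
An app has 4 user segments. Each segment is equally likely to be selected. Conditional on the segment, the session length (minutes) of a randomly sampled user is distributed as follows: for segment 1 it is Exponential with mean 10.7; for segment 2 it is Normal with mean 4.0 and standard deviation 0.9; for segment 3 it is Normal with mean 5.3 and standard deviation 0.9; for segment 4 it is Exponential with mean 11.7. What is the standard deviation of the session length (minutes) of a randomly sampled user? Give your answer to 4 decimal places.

Per component, 1: μ=10.7, E[X²]=228.98; 2: μ=4, E[X²]=16.81; 3: μ=5.3, E[X²]=28.9; 4: μ=11.7, E[X²]=273.78.
E[X] = 0.25·10.7 + 0.25·4 + 0.25·5.3 + 0.25·11.7 = 7.925.
E[X²] = 0.25·228.98 + 0.25·16.81 + 0.25·28.9 + 0.25·273.78 = 137.117.
Var(X) = E[X²] − (E[X])² = 137.117 − 62.8056 = 74.3119.
SD(X) = √74.3119 = 8.62043.

8.6204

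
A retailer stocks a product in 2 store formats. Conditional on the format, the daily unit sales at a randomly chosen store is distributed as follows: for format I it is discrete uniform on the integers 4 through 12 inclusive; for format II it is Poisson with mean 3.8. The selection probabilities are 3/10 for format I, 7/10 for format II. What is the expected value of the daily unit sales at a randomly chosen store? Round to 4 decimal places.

Component means — I: 8; II: 3.8.
E[X] = 0.3·8 + 0.7·3.8 = 5.06.

5.0600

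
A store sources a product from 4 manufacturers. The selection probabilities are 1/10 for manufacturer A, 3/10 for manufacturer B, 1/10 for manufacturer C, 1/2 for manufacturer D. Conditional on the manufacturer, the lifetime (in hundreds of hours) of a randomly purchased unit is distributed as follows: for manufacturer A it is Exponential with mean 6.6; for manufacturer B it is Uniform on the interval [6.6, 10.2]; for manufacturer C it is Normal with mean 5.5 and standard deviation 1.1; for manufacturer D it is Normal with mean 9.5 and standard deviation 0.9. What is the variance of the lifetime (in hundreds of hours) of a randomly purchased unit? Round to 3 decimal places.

Per component, A: μ=6.6, E[X²]=87.12; B: μ=8.4, E[X²]=71.64; C: μ=5.5, E[X²]=31.46; D: μ=9.5, E[X²]=91.06.
E[X] = 0.1·6.6 + 0.3·8.4 + 0.1·5.5 + 0.5·9.5 = 8.48.
E[X²] = 0.1·87.12 + 0.3·71.64 + 0.1·31.46 + 0.5·91.06 = 78.88.
Var(X) = E[X²] − (E[X])² = 78.88 − 71.9104 = 6.9696.

6.970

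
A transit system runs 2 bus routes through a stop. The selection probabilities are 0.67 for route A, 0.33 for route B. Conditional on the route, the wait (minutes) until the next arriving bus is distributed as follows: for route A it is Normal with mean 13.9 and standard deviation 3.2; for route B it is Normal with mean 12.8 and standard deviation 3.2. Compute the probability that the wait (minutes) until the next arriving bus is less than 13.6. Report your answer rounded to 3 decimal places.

Conditional on each route, P(X < 13.6): A: 0.462654; B: 0.598706.
By total probability, P(X < 13.6) = 0.67·0.462654 + 0.33·0.598706 = 0.507551.

0.508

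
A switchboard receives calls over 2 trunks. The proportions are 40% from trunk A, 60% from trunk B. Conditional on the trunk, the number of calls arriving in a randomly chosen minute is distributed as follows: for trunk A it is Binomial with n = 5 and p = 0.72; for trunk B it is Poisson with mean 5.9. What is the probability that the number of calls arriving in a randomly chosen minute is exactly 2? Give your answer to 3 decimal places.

0.074

Conditional on each trunk, P(X = 2): A: 0.113799; B: 0.04768.
By total probability, P(X = 2) = 0.4·0.113799 + 0.6·0.04768 = 0.0741277.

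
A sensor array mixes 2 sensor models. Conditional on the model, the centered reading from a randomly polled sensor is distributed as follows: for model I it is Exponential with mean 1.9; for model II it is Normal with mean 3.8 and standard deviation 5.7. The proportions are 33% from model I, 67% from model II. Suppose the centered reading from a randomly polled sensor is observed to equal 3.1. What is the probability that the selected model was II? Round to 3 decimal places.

Likelihoods f(3.1 | ·): I: 0.102958; II: 0.0694641.
Posterior ∝ prior × likelihood. Numerator for II: 0.67·0.0694641 = 0.0465409.
Normalizing constant: 0.33·0.102958 + 0.67·0.0694641 = 0.0805171.
P(II | observation) = 0.0465409 / 0.0805171 = 0.578025.

0.578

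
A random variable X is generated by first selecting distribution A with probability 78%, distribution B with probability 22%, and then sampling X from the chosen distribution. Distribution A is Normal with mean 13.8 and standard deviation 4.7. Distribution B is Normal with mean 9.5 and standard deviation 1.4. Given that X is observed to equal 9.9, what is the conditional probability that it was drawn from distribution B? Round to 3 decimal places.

0.562

Likelihoods f(9.9 | ·): A: 0.0601584; B: 0.273562.
Posterior ∝ prior × likelihood. Numerator for B: 0.22·0.273562 = 0.0601836.
Normalizing constant: 0.78·0.0601584 + 0.22·0.273562 = 0.107107.
P(B | observation) = 0.0601836 / 0.107107 = 0.561901.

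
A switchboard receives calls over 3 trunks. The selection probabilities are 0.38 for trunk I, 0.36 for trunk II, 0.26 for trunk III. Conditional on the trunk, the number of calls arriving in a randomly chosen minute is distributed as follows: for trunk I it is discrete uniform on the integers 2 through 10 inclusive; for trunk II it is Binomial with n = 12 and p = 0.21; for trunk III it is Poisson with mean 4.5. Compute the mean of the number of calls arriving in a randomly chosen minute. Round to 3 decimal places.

4.357

Component means — I: 6; II: 2.52; III: 4.5.
E[X] = 0.38·6 + 0.36·2.52 + 0.26·4.5 = 4.3572.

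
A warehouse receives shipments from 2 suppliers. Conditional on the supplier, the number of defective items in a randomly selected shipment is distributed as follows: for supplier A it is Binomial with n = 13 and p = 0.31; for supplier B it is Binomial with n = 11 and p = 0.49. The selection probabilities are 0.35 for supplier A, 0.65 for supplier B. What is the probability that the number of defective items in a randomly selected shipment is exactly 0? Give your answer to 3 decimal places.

Conditional on each supplier, P(X = 0): A: 0.00803597; B: 0.000607116.
By total probability, P(X = 0) = 0.35·0.00803597 + 0.65·0.000607116 = 0.00320721.

0.003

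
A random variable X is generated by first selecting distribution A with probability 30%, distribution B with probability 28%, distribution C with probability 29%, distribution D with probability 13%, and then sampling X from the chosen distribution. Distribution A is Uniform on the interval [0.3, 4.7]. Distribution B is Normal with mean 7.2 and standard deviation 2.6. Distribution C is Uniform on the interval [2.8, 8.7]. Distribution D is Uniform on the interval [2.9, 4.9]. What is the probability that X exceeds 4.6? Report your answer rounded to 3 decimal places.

0.463

Conditional on each component, P(X > 4.6): A: 0.0227273; B: 0.841345; C: 0.694915; D: 0.15.
By total probability, P(X > 4.6) = 0.3·0.0227273 + 0.28·0.841345 + 0.29·0.694915 + 0.13·0.15 = 0.46342.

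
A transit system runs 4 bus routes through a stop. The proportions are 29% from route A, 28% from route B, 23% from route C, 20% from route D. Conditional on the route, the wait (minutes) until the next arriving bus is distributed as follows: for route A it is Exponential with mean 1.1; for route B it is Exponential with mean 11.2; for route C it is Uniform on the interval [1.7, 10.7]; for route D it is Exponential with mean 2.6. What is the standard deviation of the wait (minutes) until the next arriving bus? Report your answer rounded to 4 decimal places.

Per component, A: μ=1.1, E[X²]=2.42; B: μ=11.2, E[X²]=250.88; C: μ=6.2, E[X²]=45.19; D: μ=2.6, E[X²]=13.52.
E[X] = 0.29·1.1 + 0.28·11.2 + 0.23·6.2 + 0.2·2.6 = 5.401.
E[X²] = 0.29·2.42 + 0.28·250.88 + 0.23·45.19 + 0.2·13.52 = 84.0459.
Var(X) = E[X²] − (E[X])² = 84.0459 − 29.1708 = 54.8751.
SD(X) = √54.8751 = 7.40777.

7.4078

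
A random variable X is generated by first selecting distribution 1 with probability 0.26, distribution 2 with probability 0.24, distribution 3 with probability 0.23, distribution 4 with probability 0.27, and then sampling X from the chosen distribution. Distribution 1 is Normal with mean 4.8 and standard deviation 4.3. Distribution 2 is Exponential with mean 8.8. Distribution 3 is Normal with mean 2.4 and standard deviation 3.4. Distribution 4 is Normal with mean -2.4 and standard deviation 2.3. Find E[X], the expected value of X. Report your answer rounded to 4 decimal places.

Component means — 1: 4.8; 2: 8.8; 3: 2.4; 4: -2.4.
E[X] = 0.26·4.8 + 0.24·8.8 + 0.23·2.4 + 0.27·-2.4 = 3.264.

3.2640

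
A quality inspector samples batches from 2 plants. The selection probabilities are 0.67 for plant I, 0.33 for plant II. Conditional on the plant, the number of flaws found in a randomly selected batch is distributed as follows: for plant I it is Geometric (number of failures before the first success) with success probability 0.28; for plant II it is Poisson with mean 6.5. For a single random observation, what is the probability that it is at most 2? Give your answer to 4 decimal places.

Conditional on each plant, P(X ≤ 2): I: 0.626752; II: 0.0430359.
By total probability, P(X ≤ 2) = 0.67·0.626752 + 0.33·0.0430359 = 0.434126.

0.4341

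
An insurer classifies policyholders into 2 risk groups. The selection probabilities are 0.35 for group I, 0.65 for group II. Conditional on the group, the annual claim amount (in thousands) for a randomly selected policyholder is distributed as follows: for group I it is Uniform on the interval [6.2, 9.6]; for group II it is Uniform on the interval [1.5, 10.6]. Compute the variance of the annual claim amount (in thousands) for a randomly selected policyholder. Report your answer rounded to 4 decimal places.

5.6013

Per component, I: μ=7.9, E[X²]=63.3733; II: μ=6.05, E[X²]=43.5033.
E[X] = 0.35·7.9 + 0.65·6.05 = 6.6975.
E[X²] = 0.35·63.3733 + 0.65·43.5033 = 50.4578.
Var(X) = E[X²] − (E[X])² = 50.4578 − 44.8565 = 5.60133.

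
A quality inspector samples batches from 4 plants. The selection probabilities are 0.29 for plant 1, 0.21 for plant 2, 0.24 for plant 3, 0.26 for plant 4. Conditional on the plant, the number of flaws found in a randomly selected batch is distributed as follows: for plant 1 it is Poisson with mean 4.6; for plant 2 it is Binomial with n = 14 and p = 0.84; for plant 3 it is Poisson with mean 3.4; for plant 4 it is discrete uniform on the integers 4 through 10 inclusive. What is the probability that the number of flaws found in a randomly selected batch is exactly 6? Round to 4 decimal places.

Conditional on each plant, P(X = 6): 1: 0.13227; 2: 0.000453097; 3: 0.0716044; 4: 0.142857.
By total probability, P(X = 6) = 0.29·0.13227 + 0.21·0.000453097 + 0.24·0.0716044 + 0.26·0.142857 = 0.0927812.

0.0928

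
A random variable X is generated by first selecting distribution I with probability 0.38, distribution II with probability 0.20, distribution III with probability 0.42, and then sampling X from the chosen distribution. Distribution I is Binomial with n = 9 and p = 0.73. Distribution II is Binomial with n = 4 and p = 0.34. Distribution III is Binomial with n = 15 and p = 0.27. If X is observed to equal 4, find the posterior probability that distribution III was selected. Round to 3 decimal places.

Likelihoods P(X=4 | ·): I: 0.0513429; II: 0.0133634; III: 0.227583.
Posterior ∝ prior × likelihood. Numerator for III: 0.42·0.227583 = 0.0955847.
Normalizing constant: 0.38·0.0513429 + 0.2·0.0133634 + 0.42·0.227583 = 0.117768.
P(III | observation) = 0.0955847 / 0.117768 = 0.811638.

0.812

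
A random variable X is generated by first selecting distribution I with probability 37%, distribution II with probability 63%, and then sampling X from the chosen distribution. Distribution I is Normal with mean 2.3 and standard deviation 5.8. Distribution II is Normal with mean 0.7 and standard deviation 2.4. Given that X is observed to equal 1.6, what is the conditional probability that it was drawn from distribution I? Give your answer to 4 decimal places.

Likelihoods f(1.6 | ·): I: 0.068284; II: 0.15494.
Posterior ∝ prior × likelihood. Numerator for I: 0.37·0.068284 = 0.0252651.
Normalizing constant: 0.37·0.068284 + 0.63·0.15494 = 0.122877.
P(I | observation) = 0.0252651 / 0.122877 = 0.205613.

0.2056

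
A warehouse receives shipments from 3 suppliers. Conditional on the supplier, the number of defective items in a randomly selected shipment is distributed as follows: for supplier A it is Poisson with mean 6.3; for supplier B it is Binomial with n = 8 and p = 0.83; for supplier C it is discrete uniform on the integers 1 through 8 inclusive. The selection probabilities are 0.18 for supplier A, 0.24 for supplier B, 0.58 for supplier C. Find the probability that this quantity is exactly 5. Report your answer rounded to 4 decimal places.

0.1258

Conditional on each supplier, P(X = 5): A: 0.151868; B: 0.108374; C: 0.125.
By total probability, P(X = 5) = 0.18·0.151868 + 0.24·0.108374 + 0.58·0.125 = 0.125846.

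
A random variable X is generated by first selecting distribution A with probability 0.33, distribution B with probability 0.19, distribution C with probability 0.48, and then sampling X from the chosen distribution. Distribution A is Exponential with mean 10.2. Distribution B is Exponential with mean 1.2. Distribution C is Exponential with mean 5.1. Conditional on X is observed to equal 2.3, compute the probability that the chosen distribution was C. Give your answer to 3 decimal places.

0.550

Likelihoods f(2.3 | ·): A: 0.0782475; B: 0.12258; C: 0.124903.
Posterior ∝ prior × likelihood. Numerator for C: 0.48·0.124903 = 0.0599533.
Normalizing constant: 0.33·0.0782475 + 0.19·0.12258 + 0.48·0.124903 = 0.109065.
P(C | observation) = 0.0599533 / 0.109065 = 0.549701.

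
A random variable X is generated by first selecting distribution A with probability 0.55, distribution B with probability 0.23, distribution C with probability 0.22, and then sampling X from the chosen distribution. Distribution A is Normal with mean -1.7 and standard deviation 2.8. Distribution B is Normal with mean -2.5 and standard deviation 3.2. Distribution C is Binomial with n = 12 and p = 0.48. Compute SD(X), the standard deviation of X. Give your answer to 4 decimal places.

Per component, A: μ=-1.7, E[X²]=10.73; B: μ=-2.5, E[X²]=16.49; C: μ=5.76, E[X²]=36.1728.
E[X] = 0.55·-1.7 + 0.23·-2.5 + 0.22·5.76 = -0.2428.
E[X²] = 0.55·10.73 + 0.23·16.49 + 0.22·36.1728 = 17.6522.
Var(X) = E[X²] − (E[X])² = 17.6522 − 0.0589518 = 17.5933.
SD(X) = √17.5933 = 4.19443.

4.1944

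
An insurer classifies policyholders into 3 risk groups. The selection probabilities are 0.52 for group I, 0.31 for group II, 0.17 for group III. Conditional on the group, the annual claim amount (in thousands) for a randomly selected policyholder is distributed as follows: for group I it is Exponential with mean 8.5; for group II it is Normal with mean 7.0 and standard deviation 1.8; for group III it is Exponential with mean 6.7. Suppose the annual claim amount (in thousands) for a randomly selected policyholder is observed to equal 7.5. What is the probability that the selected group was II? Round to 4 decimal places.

Likelihoods f(7.5 | ·): I: 0.0486833; II: 0.213247; III: 0.0487276.
Posterior ∝ prior × likelihood. Numerator for II: 0.31·0.213247 = 0.0661065.
Normalizing constant: 0.52·0.0486833 + 0.31·0.213247 + 0.17·0.0487276 = 0.0997055.
P(II | observation) = 0.0661065 / 0.0997055 = 0.663018.

0.6630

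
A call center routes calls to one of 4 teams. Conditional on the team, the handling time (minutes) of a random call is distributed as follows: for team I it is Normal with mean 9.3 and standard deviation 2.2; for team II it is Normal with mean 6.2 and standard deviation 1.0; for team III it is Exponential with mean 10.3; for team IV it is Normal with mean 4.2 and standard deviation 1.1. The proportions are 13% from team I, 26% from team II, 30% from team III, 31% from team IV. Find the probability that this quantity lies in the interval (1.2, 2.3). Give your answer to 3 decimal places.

0.039

Conditional on each team, P(1.2 < X < 2.3): I: 0.00061598; II: 4.78097e-05; III: 0.0901517; IV: 0.0388663.
By total probability, P(1.2 < X < 2.3) = 0.13·0.00061598 + 0.26·4.78097e-05 + 0.3·0.0901517 + 0.31·0.0388663 = 0.0391866.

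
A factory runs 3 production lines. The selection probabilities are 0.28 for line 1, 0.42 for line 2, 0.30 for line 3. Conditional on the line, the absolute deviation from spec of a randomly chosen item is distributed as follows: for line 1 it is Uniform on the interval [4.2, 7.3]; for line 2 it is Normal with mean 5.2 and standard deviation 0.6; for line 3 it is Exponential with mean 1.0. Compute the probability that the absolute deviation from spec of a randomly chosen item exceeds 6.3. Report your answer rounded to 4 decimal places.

0.1049

Conditional on each line, P(X > 6.3): 1: 0.322581; 2: 0.0333765; 3: 0.0018363.
By total probability, P(X > 6.3) = 0.28·0.322581 + 0.42·0.0333765 + 0.3·0.0018363 = 0.104892.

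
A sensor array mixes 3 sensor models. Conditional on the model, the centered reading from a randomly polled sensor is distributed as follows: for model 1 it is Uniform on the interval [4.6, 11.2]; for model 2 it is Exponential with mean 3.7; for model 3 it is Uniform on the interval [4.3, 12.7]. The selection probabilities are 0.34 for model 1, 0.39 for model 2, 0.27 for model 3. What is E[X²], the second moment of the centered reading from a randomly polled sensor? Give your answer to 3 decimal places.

54.227

For each component E[X²] = Var + (mean)², giving 1: 66.04; 2: 27.38; 3: 78.13.
Overall E[X²] = 0.34·66.04 + 0.39·27.38 + 0.27·78.13 = 54.2269.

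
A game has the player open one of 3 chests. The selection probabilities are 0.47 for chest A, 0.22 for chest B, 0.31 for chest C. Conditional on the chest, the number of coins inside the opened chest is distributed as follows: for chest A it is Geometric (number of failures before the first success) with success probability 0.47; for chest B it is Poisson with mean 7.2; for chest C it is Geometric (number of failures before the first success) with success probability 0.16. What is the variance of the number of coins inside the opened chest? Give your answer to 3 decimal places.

19.432

Per component, A: μ=1.12766, E[X²]=3.67089; B: μ=7.2, E[X²]=59.04; C: μ=5.25, E[X²]=60.375.
E[X] = 0.47·1.12766 + 0.22·7.2 + 0.31·5.25 = 3.7415.
E[X²] = 0.47·3.67089 + 0.22·59.04 + 0.31·60.375 = 33.4304.
Var(X) = E[X²] − (E[X])² = 33.4304 − 13.9988 = 19.4315.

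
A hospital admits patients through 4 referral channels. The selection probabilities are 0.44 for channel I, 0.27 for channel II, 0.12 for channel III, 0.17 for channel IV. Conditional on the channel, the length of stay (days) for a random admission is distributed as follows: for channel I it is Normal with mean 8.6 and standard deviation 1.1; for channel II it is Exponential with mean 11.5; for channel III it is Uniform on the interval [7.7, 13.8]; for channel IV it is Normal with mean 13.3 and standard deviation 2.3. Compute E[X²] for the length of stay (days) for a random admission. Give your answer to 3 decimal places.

For each component E[X²] = Var + (mean)², giving I: 75.17; II: 264.5; III: 118.663; IV: 182.18.
Overall E[X²] = 0.44·75.17 + 0.27·264.5 + 0.12·118.663 + 0.17·182.18 = 149.7.

149.700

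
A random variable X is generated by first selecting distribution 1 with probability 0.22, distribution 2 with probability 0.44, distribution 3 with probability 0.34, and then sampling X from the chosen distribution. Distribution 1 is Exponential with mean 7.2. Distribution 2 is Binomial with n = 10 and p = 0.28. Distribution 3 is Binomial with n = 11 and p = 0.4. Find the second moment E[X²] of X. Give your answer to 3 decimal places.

34.626

For each component E[X²] = Var + (mean)², giving 1: 103.68; 2: 9.856; 3: 22.
Overall E[X²] = 0.22·103.68 + 0.44·9.856 + 0.34·22 = 34.6262.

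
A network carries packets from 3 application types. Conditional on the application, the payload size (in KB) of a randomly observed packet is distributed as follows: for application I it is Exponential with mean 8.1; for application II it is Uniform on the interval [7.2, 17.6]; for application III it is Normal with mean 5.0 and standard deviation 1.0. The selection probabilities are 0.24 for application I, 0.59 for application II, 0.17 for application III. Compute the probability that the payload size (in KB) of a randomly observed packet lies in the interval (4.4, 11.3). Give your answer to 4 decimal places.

0.4359

Conditional on each application, P(4.4 < X < 11.3): I: 0.333063; II: 0.394231; III: 0.725747.
By total probability, P(4.4 < X < 11.3) = 0.24·0.333063 + 0.59·0.394231 + 0.17·0.725747 = 0.435908.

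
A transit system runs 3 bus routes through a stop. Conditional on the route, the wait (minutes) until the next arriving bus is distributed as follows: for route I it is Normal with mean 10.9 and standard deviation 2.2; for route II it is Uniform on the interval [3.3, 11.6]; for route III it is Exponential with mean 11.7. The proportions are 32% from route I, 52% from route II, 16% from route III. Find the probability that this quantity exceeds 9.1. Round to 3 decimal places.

Conditional on each route, P(X > 9.1): I: 0.793373; II: 0.301205; III: 0.459426.
By total probability, P(X > 9.1) = 0.32·0.793373 + 0.52·0.301205 + 0.16·0.459426 = 0.484014.

0.484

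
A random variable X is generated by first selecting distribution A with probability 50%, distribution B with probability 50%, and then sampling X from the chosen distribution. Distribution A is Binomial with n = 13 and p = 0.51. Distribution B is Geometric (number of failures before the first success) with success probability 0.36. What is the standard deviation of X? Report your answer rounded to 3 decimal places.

Per component, A: μ=6.63, E[X²]=47.2056; B: μ=1.77778, E[X²]=8.09877.
E[X] = 0.5·6.63 + 0.5·1.77778 = 4.20389.
E[X²] = 0.5·47.2056 + 0.5·8.09877 = 27.6522.
Var(X) = E[X²] − (E[X])² = 27.6522 − 17.6727 = 9.9795.
SD(X) = √9.9795 = 3.15903.

3.159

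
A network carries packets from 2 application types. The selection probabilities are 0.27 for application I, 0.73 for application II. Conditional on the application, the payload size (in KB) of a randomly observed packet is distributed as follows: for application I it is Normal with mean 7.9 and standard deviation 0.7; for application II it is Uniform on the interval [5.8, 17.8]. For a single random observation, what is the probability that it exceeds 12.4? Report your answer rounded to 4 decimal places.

0.3285

Conditional on each application, P(X > 12.4): I: 6.44044e-11; II: 0.45.
By total probability, P(X > 12.4) = 0.27·6.44044e-11 + 0.73·0.45 = 0.3285.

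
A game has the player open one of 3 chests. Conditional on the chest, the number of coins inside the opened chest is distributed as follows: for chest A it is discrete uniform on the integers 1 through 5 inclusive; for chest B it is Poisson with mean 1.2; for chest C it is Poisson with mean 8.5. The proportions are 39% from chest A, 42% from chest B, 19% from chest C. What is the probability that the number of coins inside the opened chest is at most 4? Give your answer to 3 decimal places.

0.743

Conditional on each chest, P(X ≤ 4): A: 0.8; B: 0.992254; C: 0.074364.
By total probability, P(X ≤ 4) = 0.39·0.8 + 0.42·0.992254 + 0.19·0.074364 = 0.742876.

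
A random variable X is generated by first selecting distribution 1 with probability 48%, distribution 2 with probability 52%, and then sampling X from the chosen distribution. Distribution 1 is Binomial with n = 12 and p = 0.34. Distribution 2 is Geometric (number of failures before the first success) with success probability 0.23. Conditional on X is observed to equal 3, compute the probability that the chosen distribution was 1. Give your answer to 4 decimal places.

Likelihoods P(X=3 | ·): 1: 0.205473; 2: 0.105003.
Posterior ∝ prior × likelihood. Numerator for 1: 0.48·0.205473 = 0.0986271.
Normalizing constant: 0.48·0.205473 + 0.52·0.105003 = 0.153228.
P(1 | observation) = 0.0986271 / 0.153228 = 0.64366.

0.6437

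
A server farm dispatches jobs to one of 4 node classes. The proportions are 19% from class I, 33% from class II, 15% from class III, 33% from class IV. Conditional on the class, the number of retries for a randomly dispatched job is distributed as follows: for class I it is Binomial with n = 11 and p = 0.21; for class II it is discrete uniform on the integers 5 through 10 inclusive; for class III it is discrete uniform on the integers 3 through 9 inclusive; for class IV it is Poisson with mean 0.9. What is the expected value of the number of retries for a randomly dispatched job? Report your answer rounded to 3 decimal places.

Component means — I: 2.31; II: 7.5; III: 6; IV: 0.9.
E[X] = 0.19·2.31 + 0.33·7.5 + 0.15·6 + 0.33·0.9 = 4.1109.

4.111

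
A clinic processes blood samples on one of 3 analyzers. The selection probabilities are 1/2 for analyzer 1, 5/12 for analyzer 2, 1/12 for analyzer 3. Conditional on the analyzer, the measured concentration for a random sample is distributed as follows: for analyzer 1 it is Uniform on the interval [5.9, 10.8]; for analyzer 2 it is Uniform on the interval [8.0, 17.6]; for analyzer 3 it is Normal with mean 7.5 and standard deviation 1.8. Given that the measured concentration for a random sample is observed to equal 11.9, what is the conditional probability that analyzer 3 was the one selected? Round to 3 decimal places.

0.021

Likelihoods f(11.9 | ·): 1: 0; 2: 0.104167; 3: 0.0111716.
Posterior ∝ prior × likelihood. Numerator for 3: 0.0833333·0.0111716 = 0.000930968.
Normalizing constant: 0.5·0 + 0.416667·0.104167 + 0.0833333·0.0111716 = 0.0443337.
P(3 | observation) = 0.000930968 / 0.0443337 = 0.0209991.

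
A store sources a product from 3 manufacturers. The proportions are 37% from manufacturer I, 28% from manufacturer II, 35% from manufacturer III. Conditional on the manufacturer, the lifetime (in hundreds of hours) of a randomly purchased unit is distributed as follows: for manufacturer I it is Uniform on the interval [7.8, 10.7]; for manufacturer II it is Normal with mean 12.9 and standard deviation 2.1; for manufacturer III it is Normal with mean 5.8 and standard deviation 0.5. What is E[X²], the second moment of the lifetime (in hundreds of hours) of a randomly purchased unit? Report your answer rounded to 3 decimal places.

For each component E[X²] = Var + (mean)², giving I: 86.2633; II: 170.82; III: 33.89.
Overall E[X²] = 0.37·86.2633 + 0.28·170.82 + 0.35·33.89 = 91.6085.

91.609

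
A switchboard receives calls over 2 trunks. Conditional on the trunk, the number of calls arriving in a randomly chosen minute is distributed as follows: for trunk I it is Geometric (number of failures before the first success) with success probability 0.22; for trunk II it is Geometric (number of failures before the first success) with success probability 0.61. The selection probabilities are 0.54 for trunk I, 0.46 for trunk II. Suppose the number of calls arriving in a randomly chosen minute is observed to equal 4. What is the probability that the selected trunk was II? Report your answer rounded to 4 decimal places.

Likelihoods P(X=4 | ·): I: 0.0814331; II: 0.014112.
Posterior ∝ prior × likelihood. Numerator for II: 0.46·0.014112 = 0.00649152.
Normalizing constant: 0.54·0.0814331 + 0.46·0.014112 = 0.0504654.
P(II | observation) = 0.00649152 / 0.0504654 = 0.128633.

0.1286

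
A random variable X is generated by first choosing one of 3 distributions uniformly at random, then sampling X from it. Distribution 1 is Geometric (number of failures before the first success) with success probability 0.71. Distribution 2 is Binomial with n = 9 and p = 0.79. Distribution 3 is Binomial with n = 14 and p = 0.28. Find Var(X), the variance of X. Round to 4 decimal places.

Per component, 1: μ=0.408451, E[X²]=0.742115; 2: μ=7.11, E[X²]=52.0452; 3: μ=3.92, E[X²]=18.1888.
E[X] = 0.333333·0.408451 + 0.333333·7.11 + 0.333333·3.92 = 3.81282.
E[X²] = 0.333333·0.742115 + 0.333333·52.0452 + 0.333333·18.1888 = 23.6587.
Var(X) = E[X²] − (E[X])² = 23.6587 − 14.5376 = 9.12113.

9.1211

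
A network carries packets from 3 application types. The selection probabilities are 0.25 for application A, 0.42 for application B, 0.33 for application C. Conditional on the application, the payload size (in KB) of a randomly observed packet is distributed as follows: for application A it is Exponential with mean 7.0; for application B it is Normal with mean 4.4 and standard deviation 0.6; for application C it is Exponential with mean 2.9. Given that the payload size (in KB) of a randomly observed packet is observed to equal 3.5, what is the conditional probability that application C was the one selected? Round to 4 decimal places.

Likelihoods f(3.5 | ·): A: 0.0866472; B: 0.215863; C: 0.103146.
Posterior ∝ prior × likelihood. Numerator for C: 0.33·0.103146 = 0.0340383.
Normalizing constant: 0.25·0.0866472 + 0.42·0.215863 + 0.33·0.103146 = 0.146362.
P(C | observation) = 0.0340383 / 0.146362 = 0.232562.

0.2326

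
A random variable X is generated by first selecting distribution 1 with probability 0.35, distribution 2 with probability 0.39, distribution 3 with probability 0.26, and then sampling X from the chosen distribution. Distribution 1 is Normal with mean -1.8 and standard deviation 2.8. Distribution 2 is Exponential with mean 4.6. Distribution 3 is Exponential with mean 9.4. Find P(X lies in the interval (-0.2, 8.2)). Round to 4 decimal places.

Conditional on each component, P(-0.2 < X < 8.2): 1: 0.283677; 2: 0.831801; 3: 0.582028.
By total probability, P(-0.2 < X < 8.2) = 0.35·0.283677 + 0.39·0.831801 + 0.26·0.582028 = 0.575017.

0.5750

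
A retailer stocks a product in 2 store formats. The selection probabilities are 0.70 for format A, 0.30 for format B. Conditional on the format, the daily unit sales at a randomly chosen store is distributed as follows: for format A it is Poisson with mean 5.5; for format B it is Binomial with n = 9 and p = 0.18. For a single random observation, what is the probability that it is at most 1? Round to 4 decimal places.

0.1682

Conditional on each format, P(X ≤ 1): A: 0.026564; B: 0.49877.
By total probability, P(X ≤ 1) = 0.7·0.026564 + 0.3·0.49877 = 0.168226.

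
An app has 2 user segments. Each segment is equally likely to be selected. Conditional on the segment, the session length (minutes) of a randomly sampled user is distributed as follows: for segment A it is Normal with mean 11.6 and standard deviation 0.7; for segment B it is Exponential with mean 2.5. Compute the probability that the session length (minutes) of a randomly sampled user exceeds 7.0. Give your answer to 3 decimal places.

0.530

Conditional on each segment, P(X > 7.0): A: 1; B: 0.0608101.
By total probability, P(X > 7.0) = 0.5·1 + 0.5·0.0608101 = 0.530405.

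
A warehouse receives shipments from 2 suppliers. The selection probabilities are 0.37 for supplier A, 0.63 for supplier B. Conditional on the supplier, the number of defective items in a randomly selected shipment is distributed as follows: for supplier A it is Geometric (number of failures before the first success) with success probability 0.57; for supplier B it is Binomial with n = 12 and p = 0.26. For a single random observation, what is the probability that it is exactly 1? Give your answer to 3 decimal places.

0.162

Conditional on each supplier, P(X = 1): A: 0.2451; B: 0.113685.
By total probability, P(X = 1) = 0.37·0.2451 + 0.63·0.113685 = 0.162309.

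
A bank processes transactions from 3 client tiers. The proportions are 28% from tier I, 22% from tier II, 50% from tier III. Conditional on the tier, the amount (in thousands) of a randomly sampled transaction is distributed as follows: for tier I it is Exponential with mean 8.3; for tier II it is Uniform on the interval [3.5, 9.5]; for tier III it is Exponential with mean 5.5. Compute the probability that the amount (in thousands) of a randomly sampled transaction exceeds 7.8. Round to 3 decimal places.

0.293

Conditional on each tier, P(X > 7.8): I: 0.390722; II: 0.283333; III: 0.242154.
By total probability, P(X > 7.8) = 0.28·0.390722 + 0.22·0.283333 + 0.5·0.242154 = 0.292812.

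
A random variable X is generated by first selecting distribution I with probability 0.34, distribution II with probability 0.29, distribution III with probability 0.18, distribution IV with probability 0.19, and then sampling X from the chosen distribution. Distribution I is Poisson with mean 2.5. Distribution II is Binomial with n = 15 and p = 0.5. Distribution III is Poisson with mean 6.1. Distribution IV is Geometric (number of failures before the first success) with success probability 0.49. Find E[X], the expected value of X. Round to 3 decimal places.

Component means — I: 2.5; II: 7.5; III: 6.1; IV: 1.04082.
E[X] = 0.34·2.5 + 0.29·7.5 + 0.18·6.1 + 0.19·1.04082 = 4.32076.

4.321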